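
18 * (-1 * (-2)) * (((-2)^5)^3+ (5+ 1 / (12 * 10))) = -11794677 / 10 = -1179467.70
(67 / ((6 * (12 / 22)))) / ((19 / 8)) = 1474 / 171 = 8.62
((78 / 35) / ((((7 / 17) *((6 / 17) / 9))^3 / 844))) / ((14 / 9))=48266617438143 / 168070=287181635.26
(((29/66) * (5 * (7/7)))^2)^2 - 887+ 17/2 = -16227254951/18974736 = -855.20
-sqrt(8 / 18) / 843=-2 / 2529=-0.00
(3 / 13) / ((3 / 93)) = 93 / 13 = 7.15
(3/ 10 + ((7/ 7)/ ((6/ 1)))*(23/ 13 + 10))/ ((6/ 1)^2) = 49/ 780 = 0.06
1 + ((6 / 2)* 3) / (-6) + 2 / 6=-1 / 6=-0.17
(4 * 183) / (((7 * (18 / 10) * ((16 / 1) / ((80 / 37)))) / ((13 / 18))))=39650 / 6993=5.67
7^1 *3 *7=147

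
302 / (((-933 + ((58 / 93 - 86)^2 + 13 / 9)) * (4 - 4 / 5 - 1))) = 6529995 / 302426168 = 0.02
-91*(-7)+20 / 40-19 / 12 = 7631 / 12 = 635.92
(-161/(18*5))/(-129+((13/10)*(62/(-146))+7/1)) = 11753/805167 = 0.01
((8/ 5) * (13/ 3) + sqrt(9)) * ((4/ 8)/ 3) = 149/ 90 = 1.66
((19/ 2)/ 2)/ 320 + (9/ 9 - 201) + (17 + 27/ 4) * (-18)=-803181/ 1280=-627.49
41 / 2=20.50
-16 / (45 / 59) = -944 / 45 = -20.98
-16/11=-1.45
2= 2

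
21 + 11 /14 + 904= 12961 /14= 925.79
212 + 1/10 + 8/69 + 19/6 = 24769/115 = 215.38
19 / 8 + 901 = 7227 / 8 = 903.38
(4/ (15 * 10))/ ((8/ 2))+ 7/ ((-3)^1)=-349/ 150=-2.33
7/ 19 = 0.37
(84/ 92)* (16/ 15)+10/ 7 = 1934/ 805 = 2.40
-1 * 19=-19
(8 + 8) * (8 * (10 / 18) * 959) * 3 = 204586.67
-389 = -389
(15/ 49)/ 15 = 1/ 49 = 0.02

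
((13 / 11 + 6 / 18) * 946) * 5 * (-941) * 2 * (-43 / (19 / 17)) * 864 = 8518594464000 / 19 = 448347077052.63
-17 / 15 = -1.13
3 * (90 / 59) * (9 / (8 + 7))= 2.75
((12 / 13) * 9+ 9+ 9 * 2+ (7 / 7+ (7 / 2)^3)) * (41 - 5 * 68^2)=-190055565 / 104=-1827457.36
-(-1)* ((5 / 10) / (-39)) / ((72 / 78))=-1 / 72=-0.01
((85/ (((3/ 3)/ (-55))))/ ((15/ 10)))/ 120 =-935/ 36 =-25.97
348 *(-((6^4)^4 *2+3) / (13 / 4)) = -7853969982361680 / 13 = -604151537104744.62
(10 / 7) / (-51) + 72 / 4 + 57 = 26765 / 357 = 74.97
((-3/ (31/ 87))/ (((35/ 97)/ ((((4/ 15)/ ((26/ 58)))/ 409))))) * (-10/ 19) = 1957848/ 109609955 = 0.02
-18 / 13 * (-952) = 17136 / 13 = 1318.15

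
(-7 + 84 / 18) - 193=-586 / 3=-195.33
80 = 80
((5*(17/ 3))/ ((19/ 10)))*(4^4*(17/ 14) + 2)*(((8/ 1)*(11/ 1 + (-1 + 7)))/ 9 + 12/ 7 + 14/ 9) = 239513000/ 2793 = 85754.74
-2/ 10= -1/ 5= -0.20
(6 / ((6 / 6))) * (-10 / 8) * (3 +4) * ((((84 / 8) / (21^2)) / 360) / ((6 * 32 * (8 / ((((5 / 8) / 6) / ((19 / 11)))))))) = -55 / 403439616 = -0.00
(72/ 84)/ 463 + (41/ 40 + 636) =82584161/ 129640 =637.03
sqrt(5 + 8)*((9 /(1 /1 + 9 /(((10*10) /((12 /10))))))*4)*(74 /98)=333000*sqrt(13) /13573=88.46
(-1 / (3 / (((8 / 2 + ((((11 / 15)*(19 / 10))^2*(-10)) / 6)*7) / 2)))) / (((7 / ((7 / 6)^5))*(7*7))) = 12336583 / 629856000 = 0.02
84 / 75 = 28 / 25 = 1.12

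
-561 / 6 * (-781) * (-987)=-144148389 / 2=-72074194.50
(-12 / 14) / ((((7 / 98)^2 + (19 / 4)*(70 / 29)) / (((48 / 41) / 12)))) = -6496 / 891053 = -0.01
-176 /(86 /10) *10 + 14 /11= -96198 /473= -203.38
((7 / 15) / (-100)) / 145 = -7 / 217500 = -0.00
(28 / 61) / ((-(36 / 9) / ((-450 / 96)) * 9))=175 / 2928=0.06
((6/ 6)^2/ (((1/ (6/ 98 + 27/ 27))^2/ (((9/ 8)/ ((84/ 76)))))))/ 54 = 3211/ 151263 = 0.02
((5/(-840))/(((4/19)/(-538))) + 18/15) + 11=46051/1680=27.41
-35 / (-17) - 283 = -4776 / 17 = -280.94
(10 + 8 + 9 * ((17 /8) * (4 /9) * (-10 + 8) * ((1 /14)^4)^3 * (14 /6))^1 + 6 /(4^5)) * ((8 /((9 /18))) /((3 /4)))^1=437495405849191 /1138940203968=384.12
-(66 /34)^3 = -35937 /4913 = -7.31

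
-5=-5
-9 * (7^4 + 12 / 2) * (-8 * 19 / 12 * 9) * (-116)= -286471512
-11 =-11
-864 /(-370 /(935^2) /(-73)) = -5513911920 /37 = -149024646.49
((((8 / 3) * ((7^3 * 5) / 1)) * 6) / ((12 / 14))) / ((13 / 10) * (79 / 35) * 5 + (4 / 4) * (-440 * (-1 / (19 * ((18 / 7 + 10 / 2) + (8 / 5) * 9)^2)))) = 75536432885200 / 34730871579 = 2174.91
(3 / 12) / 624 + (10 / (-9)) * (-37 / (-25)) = -61553 / 37440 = -1.64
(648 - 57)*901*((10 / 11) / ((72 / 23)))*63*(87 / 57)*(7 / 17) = 5118648045 / 836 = 6122784.74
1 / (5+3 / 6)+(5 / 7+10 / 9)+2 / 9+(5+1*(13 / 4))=9683 / 924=10.48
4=4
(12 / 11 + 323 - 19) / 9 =3356 / 99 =33.90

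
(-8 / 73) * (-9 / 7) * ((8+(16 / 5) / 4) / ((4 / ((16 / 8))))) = 1584 / 2555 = 0.62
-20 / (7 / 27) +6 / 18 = -1613 / 21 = -76.81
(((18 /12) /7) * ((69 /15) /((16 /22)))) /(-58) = -759 /32480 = -0.02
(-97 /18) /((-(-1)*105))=-97 /1890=-0.05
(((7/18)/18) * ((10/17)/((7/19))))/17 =95/46818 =0.00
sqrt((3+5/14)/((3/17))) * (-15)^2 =75 * sqrt(33558)/14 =981.37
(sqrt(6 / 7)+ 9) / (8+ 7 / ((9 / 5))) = 0.83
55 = 55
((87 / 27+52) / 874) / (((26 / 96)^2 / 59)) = 3753344 / 73853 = 50.82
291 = 291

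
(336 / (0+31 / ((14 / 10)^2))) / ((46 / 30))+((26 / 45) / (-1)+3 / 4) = 360043 / 25668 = 14.03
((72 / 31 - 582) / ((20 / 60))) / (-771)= 17970 / 7967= 2.26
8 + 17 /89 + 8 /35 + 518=1639797 /3115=526.42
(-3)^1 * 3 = -9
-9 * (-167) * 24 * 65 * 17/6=6643260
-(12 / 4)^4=-81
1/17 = 0.06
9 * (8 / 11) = 72 / 11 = 6.55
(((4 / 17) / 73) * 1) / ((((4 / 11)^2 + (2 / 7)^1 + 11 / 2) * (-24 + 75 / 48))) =-108416 / 4466327975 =-0.00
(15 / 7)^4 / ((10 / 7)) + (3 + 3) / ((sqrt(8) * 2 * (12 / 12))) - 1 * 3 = 3 * sqrt(2) / 4 + 8067 / 686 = 12.82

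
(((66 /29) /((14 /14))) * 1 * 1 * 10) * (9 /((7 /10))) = 59400 /203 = 292.61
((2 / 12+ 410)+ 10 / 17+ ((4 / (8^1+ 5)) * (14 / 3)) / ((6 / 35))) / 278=1667303 / 1105884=1.51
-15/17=-0.88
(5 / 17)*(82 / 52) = 205 / 442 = 0.46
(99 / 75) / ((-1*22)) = -3 / 50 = -0.06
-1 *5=-5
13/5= 2.60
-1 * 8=-8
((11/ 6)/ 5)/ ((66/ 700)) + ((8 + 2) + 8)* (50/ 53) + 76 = 46207/ 477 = 96.87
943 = 943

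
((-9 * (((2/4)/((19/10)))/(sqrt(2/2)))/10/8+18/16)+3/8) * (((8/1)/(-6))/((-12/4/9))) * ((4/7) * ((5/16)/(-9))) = -745/6384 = -0.12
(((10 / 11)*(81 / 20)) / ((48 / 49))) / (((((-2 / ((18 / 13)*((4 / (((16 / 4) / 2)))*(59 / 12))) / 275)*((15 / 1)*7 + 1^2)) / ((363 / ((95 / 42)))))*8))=-8925427665 / 6702592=-1331.64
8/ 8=1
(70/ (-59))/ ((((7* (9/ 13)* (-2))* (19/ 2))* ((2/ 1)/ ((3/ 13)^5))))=135/ 32016881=0.00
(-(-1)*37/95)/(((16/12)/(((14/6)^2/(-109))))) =-1813/124260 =-0.01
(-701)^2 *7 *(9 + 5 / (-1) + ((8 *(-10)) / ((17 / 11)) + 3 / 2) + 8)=-4475188907 / 34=-131623203.15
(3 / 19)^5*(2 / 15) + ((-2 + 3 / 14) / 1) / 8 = -309494231 / 1386615440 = -0.22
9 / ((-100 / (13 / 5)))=-0.23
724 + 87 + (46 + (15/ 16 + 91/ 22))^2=105923657/ 30976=3419.54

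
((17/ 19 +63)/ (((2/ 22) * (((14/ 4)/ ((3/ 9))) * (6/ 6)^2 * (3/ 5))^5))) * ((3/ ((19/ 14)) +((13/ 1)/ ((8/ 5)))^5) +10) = 65736030932378125/ 26204861587968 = 2508.54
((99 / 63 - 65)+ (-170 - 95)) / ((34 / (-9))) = 20691 / 238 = 86.94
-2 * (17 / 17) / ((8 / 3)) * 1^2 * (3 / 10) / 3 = -3 / 40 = -0.08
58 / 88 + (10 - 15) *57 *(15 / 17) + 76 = -130759 / 748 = -174.81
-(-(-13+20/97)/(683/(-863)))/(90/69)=24632609/1987530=12.39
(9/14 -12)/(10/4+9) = -159/161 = -0.99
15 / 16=0.94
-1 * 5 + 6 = 1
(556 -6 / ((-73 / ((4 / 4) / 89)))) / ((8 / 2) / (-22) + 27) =39735718 / 1916615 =20.73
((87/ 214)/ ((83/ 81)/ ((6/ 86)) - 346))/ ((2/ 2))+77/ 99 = 120412213/ 155060334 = 0.78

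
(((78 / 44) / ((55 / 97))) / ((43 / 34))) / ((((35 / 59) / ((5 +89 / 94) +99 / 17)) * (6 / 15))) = 599730339 / 4890820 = 122.62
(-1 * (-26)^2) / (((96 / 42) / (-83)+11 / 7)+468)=-30212 / 20985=-1.44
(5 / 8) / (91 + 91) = 5 / 1456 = 0.00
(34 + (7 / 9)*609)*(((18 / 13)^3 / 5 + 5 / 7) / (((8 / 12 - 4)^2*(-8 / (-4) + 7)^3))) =145825727 / 1868548500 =0.08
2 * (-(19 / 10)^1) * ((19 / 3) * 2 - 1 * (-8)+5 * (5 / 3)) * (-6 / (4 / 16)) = 13224 / 5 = 2644.80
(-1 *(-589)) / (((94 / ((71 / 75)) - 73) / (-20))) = -836380 / 1867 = -447.98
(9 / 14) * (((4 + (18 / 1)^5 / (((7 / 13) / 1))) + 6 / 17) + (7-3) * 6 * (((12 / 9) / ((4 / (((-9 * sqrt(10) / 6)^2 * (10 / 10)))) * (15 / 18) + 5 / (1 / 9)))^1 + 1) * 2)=2290749883353 / 1015427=2255947.38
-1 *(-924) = 924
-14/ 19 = -0.74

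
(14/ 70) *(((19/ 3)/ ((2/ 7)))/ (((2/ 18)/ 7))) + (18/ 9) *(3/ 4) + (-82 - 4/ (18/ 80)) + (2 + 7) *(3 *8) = 17866/ 45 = 397.02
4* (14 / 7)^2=16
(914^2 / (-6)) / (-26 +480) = -306.68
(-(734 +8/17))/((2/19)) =-118617/17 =-6977.47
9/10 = 0.90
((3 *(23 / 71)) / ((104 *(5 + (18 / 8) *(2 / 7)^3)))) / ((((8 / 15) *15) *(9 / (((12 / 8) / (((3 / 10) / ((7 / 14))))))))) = 39445 / 614230656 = 0.00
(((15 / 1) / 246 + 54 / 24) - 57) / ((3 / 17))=-152473 / 492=-309.90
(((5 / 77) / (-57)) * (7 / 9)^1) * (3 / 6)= -5 / 11286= -0.00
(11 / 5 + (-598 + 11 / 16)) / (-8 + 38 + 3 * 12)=-47609 / 5280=-9.02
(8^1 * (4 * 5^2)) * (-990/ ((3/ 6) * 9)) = -176000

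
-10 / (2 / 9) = -45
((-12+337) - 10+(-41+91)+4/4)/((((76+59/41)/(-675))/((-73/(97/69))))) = 2040800994/12319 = 165662.88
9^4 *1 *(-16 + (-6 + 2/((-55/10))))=-1614006/11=-146727.82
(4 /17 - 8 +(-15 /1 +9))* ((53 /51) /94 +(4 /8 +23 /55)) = -9555468 /747065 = -12.79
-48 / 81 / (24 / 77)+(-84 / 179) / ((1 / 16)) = -136430 / 14499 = -9.41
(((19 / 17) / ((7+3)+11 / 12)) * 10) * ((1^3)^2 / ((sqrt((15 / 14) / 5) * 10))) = 76 * sqrt(42) / 2227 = 0.22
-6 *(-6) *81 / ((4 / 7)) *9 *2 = 91854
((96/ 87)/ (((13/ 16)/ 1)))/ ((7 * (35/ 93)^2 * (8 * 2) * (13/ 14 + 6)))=553536/ 44797025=0.01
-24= -24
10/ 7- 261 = -1817/ 7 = -259.57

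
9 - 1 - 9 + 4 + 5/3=14/3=4.67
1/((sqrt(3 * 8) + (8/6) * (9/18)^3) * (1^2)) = -6/863 + 72 * sqrt(6)/863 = 0.20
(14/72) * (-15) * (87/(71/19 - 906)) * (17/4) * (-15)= -702525/39184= -17.93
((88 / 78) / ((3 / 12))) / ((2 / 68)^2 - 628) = -18496 / 2573883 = -0.01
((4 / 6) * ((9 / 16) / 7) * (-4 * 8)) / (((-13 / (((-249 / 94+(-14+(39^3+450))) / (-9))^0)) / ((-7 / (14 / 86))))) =-516 / 91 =-5.67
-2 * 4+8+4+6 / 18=13 / 3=4.33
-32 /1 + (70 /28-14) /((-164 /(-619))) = -24733 /328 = -75.41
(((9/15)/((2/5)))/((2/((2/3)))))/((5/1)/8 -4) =-4/27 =-0.15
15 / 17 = 0.88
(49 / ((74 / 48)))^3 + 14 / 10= 8132253451 / 253265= 32109.66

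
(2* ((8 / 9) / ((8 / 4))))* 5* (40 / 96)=50 / 27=1.85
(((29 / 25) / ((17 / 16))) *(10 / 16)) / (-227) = -58 / 19295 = -0.00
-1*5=-5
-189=-189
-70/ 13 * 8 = -560/ 13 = -43.08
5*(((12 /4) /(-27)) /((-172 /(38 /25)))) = 19 /3870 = 0.00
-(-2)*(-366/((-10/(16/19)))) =5856/95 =61.64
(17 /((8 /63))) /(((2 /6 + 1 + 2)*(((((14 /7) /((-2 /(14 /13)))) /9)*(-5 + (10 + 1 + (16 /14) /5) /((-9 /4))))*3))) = 375921 /33568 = 11.20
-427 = -427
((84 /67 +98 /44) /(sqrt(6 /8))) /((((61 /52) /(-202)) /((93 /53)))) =-1670776744 * sqrt(3) /2382721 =-1214.52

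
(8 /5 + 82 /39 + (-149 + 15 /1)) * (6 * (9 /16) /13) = -28584 /845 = -33.83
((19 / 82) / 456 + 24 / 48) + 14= 28537 / 1968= 14.50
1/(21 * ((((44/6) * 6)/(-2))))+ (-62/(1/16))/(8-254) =76343/18942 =4.03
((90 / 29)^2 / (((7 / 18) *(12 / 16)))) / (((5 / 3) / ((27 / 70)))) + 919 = 38185999 / 41209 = 926.64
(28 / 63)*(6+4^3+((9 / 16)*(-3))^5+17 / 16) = 20055175 / 786432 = 25.50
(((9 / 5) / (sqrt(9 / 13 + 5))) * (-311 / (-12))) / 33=311 * sqrt(962) / 16280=0.59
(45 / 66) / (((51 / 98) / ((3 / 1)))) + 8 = 2231 / 187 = 11.93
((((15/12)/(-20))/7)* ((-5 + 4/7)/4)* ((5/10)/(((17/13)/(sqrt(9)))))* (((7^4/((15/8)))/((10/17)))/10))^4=152056330154992081/4096000000000000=37.12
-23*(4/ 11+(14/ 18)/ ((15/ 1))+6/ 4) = -130847/ 2970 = -44.06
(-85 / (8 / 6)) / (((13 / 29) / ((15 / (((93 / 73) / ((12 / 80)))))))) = -1619505 / 6448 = -251.16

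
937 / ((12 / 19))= 17803 / 12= 1483.58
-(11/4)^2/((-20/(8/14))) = 121/560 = 0.22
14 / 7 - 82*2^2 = -326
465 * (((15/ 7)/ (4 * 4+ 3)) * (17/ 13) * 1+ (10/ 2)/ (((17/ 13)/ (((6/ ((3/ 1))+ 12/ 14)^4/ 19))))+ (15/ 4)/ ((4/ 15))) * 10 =10358793967875/ 80654392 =128434.34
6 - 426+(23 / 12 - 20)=-5257 / 12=-438.08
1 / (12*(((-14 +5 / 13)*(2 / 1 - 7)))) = 13 / 10620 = 0.00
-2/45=-0.04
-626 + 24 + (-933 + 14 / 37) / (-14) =-277329 / 518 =-535.38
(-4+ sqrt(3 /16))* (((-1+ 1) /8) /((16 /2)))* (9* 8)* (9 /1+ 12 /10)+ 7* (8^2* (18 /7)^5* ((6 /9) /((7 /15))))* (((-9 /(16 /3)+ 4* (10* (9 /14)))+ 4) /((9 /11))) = 289977304320 /117649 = 2464766.42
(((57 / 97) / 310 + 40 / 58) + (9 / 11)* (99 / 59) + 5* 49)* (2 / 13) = 12711408207 / 334423505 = 38.01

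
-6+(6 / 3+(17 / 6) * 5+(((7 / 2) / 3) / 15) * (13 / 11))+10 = 10028 / 495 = 20.26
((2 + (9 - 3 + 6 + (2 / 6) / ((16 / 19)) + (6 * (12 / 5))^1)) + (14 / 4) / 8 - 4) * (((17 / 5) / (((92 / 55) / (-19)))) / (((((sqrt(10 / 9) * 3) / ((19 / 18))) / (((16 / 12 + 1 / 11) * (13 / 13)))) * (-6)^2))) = -218348323 * sqrt(10) / 53654400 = -12.87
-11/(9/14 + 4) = -154/65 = -2.37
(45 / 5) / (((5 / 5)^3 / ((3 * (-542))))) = -14634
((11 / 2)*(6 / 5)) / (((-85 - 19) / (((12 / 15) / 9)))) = -11 / 1950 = -0.01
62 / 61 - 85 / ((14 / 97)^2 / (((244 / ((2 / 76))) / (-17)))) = 6652071948 / 2989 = 2225517.55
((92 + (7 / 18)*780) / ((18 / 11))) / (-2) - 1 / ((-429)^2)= -133388833 / 1104246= -120.80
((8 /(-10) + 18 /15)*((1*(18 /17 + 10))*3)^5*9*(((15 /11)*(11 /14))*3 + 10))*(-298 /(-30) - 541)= -7208763218326444032 /7099285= -1015421020331.83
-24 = -24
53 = 53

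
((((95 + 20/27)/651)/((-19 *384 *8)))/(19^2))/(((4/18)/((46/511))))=-59455/21028348099584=-0.00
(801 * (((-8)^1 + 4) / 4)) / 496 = -801 / 496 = -1.61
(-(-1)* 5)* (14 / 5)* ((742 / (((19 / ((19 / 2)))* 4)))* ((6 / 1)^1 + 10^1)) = 20776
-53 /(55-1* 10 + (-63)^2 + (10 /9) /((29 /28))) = -13833 /1047934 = -0.01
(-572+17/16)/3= -3045/16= -190.31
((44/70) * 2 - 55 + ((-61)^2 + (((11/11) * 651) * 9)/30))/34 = 270379/2380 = 113.60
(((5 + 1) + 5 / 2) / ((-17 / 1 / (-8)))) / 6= 2 / 3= 0.67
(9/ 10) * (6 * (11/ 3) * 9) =891/ 5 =178.20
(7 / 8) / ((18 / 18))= 7 / 8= 0.88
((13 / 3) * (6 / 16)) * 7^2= 637 / 8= 79.62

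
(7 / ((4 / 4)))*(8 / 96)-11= -125 / 12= -10.42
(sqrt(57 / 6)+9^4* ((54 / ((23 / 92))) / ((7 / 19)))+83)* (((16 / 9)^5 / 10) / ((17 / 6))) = 524288* sqrt(38) / 1673055+5646985461760 / 2342277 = 2410897.60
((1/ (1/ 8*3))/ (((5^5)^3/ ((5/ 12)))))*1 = 2/ 54931640625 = 0.00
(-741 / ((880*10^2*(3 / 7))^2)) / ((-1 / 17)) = 205751 / 23232000000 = 0.00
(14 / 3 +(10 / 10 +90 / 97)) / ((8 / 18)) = 5757 / 388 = 14.84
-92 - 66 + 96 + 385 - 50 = 273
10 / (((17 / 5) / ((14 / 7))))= 5.88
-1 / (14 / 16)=-8 / 7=-1.14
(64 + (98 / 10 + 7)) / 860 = 101 / 1075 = 0.09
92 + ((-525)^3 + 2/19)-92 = -2749359373/19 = -144703124.89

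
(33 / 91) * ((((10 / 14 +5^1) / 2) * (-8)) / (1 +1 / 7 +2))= -240 / 91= -2.64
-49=-49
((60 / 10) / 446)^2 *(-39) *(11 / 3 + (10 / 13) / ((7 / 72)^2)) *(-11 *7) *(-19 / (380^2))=-16090173 / 2645582800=-0.01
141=141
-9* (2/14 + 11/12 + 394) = -99555/28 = -3555.54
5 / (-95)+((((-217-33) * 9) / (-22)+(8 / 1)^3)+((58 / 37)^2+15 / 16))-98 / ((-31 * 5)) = 438695842173 / 709580080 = 618.25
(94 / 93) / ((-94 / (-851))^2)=724201 / 8742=82.84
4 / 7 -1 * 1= -0.43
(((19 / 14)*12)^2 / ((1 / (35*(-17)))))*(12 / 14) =-6627960 / 49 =-135264.49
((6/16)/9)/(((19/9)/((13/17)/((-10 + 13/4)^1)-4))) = -236/2907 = -0.08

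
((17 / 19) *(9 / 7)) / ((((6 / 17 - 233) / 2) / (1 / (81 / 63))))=-578 / 75145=-0.01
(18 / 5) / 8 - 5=-91 / 20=-4.55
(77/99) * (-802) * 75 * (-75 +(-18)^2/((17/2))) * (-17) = -29333150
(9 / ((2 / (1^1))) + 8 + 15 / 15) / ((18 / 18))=27 / 2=13.50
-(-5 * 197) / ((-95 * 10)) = -197 / 190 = -1.04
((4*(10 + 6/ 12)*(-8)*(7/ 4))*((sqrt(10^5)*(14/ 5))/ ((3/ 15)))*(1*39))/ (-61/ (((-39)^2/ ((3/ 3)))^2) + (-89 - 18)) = 9284070077100*sqrt(10)/ 30942281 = 948824.92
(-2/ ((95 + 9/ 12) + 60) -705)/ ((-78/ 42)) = 439223/ 1157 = 379.62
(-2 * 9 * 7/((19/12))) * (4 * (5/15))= -2016/19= -106.11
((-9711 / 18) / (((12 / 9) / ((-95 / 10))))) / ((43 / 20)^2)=1537575 / 1849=831.57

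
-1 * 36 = -36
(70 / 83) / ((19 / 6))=420 / 1577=0.27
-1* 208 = -208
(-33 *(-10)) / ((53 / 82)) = 27060 / 53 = 510.57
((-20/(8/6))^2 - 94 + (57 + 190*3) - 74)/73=684/73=9.37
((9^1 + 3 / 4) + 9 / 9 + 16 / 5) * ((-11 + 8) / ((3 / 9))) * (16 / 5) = -10044 / 25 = -401.76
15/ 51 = 5/ 17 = 0.29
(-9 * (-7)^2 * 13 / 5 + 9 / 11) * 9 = -567162 / 55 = -10312.04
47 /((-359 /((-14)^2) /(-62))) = 571144 /359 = 1590.93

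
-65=-65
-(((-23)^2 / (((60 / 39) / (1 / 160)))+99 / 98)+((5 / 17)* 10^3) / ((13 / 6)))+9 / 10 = -138.01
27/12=9/4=2.25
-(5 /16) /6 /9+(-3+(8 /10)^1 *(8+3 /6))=16391 /4320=3.79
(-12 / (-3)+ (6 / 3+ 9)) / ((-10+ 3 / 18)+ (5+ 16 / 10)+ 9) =450 / 173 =2.60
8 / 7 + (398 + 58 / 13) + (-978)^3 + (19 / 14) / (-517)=-12574197228369 / 13442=-935440948.40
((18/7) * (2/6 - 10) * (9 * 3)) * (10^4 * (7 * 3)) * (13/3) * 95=-58020300000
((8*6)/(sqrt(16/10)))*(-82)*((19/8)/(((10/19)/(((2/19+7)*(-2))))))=63099*sqrt(10)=199536.56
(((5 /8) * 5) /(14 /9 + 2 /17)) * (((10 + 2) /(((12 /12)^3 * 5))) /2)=2295 /1024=2.24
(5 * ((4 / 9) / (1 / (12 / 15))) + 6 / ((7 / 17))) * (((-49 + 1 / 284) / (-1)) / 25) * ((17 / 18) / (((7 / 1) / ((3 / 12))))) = 4873033 / 4508784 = 1.08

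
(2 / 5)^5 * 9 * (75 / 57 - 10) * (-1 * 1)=9504 / 11875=0.80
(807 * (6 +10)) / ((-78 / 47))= -7780.31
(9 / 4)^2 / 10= 81 / 160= 0.51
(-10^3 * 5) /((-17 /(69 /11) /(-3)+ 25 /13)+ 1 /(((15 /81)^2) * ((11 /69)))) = -3700125000 /137451641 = -26.92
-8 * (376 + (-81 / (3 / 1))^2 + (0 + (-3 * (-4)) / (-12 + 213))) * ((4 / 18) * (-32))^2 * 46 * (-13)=1450813751296 / 5427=267332550.45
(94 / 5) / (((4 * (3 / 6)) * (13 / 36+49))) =1692 / 8885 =0.19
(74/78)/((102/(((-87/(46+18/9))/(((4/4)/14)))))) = -7511/31824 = -0.24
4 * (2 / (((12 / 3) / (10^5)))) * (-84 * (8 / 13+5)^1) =-1226400000 / 13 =-94338461.54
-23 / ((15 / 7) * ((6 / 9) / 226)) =-3638.60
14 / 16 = 7 / 8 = 0.88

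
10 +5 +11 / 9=146 / 9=16.22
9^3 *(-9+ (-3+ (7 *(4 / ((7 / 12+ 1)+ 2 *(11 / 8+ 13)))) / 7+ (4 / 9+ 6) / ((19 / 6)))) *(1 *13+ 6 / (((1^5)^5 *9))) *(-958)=162270144072 / 1729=93852020.86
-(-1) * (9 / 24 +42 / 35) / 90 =7 / 400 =0.02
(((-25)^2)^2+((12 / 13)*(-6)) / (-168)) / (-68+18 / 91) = -17773439 / 3085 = -5761.24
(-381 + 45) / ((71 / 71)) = -336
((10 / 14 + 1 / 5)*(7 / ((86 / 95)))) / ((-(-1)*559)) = 304 / 24037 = 0.01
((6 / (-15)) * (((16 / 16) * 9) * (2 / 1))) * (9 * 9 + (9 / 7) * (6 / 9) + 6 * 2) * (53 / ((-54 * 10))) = 66.33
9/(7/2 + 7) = 6/7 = 0.86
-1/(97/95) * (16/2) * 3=-2280/97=-23.51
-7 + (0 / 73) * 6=-7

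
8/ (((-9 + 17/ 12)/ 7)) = -96/ 13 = -7.38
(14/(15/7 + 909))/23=0.00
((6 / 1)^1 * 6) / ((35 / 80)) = 576 / 7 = 82.29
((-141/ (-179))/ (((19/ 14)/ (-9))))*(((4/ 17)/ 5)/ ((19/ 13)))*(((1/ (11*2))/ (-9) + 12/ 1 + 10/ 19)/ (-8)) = 120880851/ 459182614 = 0.26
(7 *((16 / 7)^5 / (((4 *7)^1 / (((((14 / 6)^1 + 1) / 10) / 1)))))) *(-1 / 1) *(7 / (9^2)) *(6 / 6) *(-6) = 524288 / 194481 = 2.70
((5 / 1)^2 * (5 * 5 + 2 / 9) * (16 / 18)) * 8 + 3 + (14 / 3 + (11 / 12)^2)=5822225 / 1296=4492.46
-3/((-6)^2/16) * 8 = -32/3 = -10.67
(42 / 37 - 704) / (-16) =13003 / 296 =43.93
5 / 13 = 0.38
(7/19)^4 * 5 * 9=108045/130321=0.83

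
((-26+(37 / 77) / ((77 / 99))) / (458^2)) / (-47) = 13681 / 5313951412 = 0.00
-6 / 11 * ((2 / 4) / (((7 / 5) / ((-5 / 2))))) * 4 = 150 / 77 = 1.95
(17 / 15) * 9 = 51 / 5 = 10.20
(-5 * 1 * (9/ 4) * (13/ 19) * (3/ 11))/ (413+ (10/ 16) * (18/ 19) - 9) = -1755/ 338239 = -0.01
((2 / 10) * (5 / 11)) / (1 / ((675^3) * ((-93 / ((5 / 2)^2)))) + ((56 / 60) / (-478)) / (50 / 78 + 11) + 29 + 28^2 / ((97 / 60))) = 24082953221947500 / 136151317799602728799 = 0.00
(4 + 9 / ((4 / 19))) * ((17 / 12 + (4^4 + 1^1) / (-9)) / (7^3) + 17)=39071593 / 49392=791.05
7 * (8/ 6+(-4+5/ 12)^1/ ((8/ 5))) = -203/ 32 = -6.34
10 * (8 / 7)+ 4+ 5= 143 / 7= 20.43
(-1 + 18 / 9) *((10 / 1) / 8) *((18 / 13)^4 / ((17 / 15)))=1968300 / 485537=4.05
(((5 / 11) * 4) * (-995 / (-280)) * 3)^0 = 1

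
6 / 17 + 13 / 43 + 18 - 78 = -43381 / 731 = -59.34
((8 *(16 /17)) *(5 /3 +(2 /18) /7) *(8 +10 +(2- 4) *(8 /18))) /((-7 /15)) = -1492480 /3213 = -464.51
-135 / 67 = -2.01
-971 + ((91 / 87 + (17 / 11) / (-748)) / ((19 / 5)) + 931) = -31782295 / 800052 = -39.73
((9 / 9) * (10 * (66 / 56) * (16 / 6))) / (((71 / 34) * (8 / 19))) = 17765 / 497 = 35.74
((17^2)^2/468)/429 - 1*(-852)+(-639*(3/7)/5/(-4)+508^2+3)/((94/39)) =1516830727327/14054040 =107928.45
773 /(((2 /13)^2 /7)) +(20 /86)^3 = 72705895713 /318028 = 228614.76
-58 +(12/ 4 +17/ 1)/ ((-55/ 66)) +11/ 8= -645/ 8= -80.62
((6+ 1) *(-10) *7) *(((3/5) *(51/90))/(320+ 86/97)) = -80801/155630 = -0.52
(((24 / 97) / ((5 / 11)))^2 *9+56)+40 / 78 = 542899196 / 9173775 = 59.18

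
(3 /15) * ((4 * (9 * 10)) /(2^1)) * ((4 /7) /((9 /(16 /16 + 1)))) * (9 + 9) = 576 /7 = 82.29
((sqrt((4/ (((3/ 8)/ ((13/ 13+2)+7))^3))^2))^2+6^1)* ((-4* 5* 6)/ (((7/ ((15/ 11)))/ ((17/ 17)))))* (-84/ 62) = 152520145613600/ 837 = 182222396193.07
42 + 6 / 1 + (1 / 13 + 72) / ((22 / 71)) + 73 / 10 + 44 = 237317 / 715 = 331.91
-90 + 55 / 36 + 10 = -2825 / 36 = -78.47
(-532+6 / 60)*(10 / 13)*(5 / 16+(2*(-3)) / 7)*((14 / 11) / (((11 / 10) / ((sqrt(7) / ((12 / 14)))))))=3785355*sqrt(7) / 12584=795.86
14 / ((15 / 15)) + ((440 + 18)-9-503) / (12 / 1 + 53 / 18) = 10.39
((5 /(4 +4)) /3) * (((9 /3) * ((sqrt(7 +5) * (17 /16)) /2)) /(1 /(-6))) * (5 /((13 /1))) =-1275 * sqrt(3) /832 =-2.65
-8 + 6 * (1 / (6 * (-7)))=-57 / 7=-8.14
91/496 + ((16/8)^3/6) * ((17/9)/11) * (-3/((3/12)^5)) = -34528463/49104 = -703.17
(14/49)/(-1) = -2/7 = -0.29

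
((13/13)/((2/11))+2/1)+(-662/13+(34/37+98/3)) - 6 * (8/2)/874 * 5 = -12580027/1261182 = -9.97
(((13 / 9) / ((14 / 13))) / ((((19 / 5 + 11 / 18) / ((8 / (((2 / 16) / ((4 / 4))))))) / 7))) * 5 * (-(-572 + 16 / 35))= 1081816320 / 2779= 389282.59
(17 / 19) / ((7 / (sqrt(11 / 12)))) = 17*sqrt(33) / 798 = 0.12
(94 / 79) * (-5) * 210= -1249.37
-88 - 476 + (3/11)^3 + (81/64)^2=-3065958381/5451776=-562.38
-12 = -12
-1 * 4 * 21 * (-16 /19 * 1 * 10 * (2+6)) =107520 /19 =5658.95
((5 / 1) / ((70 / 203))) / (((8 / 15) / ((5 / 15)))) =9.06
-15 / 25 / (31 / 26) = -78 / 155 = -0.50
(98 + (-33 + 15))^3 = 512000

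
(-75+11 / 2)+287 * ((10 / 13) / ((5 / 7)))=6229 / 26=239.58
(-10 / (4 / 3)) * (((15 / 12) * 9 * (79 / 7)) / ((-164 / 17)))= 906525 / 9184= 98.71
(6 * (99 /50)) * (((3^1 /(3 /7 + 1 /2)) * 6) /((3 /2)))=49896 /325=153.53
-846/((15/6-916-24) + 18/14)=3948/4369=0.90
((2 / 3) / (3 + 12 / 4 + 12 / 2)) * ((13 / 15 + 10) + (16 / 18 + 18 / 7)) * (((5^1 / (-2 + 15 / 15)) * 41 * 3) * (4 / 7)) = -279.72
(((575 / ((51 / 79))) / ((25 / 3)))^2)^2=10899829617121 / 83521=130504060.26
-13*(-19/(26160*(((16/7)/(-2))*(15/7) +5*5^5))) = 931/1540431600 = 0.00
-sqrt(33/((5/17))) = -sqrt(2805)/5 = -10.59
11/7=1.57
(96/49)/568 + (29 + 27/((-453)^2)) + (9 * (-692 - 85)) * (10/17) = -5508062906890/1348519543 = -4084.53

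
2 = 2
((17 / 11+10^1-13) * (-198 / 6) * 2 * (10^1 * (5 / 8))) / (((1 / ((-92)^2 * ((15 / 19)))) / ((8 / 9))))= 67712000 / 19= 3563789.47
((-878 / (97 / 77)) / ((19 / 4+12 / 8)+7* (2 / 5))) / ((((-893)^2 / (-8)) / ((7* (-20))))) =-1514374400 / 14000812093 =-0.11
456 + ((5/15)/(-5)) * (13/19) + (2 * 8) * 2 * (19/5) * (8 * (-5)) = -1256293/285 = -4408.05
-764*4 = -3056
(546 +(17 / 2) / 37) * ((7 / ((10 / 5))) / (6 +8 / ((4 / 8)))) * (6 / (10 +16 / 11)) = 45.52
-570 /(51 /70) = -782.35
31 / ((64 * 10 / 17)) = 527 / 640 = 0.82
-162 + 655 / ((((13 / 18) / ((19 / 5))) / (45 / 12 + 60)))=5708043 / 26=219540.12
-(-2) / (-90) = -1 / 45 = -0.02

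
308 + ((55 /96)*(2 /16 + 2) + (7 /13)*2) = 3097979 /9984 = 310.29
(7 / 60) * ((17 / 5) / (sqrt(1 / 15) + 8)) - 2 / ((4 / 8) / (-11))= 30174 / 685 - 17 * sqrt(15) / 41100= 44.05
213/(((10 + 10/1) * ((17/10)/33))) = 7029/34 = 206.74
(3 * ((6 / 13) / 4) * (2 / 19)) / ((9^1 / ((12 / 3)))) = 4 / 247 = 0.02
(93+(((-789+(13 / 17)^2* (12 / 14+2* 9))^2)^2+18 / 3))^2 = 134188519718213511957980.60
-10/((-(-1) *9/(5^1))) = -50/9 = -5.56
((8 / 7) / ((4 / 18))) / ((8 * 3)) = 3 / 14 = 0.21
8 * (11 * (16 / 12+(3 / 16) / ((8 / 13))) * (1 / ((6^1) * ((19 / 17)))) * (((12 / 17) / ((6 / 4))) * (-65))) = -449735 / 684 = -657.51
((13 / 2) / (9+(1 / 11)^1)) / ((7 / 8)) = 143 / 175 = 0.82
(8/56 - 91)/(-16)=159/28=5.68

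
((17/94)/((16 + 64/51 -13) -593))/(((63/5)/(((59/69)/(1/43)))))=-3665965/4089721356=-0.00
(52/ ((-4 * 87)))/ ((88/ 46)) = -299/ 3828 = -0.08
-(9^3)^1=-729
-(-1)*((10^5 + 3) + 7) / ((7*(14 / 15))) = 750075 / 49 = 15307.65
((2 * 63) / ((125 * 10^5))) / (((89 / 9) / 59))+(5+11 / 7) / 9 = 25589607539 / 35043750000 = 0.73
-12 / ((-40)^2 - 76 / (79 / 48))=-237 / 30688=-0.01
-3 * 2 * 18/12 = -9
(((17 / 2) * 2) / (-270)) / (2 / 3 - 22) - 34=-34.00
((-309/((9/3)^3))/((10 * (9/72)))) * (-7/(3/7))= 20188/135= 149.54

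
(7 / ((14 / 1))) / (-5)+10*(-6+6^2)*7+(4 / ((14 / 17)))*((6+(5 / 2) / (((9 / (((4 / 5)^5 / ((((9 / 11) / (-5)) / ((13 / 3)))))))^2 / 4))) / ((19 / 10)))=524959198564103 / 245422406250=2139.00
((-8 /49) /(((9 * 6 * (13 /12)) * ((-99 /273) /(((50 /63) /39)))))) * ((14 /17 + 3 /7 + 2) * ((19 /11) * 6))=1307200 /247648401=0.01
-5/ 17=-0.29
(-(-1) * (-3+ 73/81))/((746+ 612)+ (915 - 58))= -34/35883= -0.00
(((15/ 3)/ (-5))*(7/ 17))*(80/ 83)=-0.40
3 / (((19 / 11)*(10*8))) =33 / 1520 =0.02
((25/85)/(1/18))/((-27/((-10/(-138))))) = -50/3519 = -0.01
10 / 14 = 5 / 7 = 0.71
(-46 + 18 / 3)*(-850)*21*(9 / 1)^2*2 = 115668000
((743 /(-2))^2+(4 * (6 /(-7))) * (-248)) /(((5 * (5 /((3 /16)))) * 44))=23.67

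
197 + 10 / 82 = 8082 / 41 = 197.12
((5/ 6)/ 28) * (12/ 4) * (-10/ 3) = -25/ 84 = -0.30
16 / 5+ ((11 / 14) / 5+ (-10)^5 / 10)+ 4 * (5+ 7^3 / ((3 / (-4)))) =-11805.98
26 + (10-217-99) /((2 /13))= -1963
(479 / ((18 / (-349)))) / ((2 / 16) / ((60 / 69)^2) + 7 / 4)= -267473600 / 55161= -4848.96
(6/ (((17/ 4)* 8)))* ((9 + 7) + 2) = 54/ 17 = 3.18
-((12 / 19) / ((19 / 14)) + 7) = -2695 / 361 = -7.47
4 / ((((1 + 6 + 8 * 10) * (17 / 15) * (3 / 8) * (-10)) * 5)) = -16 / 7395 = -0.00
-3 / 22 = -0.14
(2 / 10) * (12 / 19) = 12 / 95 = 0.13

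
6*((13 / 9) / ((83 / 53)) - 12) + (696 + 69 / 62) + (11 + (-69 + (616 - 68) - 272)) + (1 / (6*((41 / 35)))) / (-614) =329814880807 / 388636212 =848.65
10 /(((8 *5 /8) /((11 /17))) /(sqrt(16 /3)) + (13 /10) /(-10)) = 3.11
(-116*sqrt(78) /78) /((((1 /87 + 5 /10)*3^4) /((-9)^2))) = -3364*sqrt(78) /1157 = -25.68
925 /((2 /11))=10175 /2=5087.50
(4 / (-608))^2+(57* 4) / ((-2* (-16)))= 164617 / 23104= 7.13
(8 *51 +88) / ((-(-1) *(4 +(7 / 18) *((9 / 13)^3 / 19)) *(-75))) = -41409056 / 25088325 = -1.65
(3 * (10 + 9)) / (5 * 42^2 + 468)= 19 / 3096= 0.01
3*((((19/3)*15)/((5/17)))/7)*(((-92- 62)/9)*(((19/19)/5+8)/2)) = -145673/15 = -9711.53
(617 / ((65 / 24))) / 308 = 3702 / 5005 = 0.74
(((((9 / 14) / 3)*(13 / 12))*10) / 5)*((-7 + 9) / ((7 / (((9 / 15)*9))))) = 351 / 490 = 0.72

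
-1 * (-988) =988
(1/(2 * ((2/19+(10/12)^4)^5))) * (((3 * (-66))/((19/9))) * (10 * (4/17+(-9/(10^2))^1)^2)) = -3237583924886576741836259328/22892871106591333390490375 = -141.42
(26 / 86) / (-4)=-13 / 172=-0.08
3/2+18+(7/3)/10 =296/15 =19.73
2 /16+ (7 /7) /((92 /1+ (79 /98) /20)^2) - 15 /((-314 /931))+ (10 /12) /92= 20968882299986993 /470062635659244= 44.61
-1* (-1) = 1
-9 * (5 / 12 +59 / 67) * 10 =-15645 / 134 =-116.75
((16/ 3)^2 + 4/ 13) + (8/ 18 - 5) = 2831/ 117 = 24.20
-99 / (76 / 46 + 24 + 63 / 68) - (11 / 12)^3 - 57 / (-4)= 63700919 / 6530112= 9.75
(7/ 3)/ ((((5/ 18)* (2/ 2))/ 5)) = 42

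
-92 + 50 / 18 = -803 / 9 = -89.22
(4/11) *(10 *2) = 80/11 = 7.27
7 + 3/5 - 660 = -3262/5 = -652.40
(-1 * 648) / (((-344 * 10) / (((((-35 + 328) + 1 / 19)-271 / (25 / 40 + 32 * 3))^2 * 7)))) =5151784024656864 / 46377213335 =111084.38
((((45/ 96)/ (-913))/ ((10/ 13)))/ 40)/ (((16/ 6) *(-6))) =39/ 37396480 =0.00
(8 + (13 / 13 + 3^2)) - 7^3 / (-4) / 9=991 / 36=27.53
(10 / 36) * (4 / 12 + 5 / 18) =55 / 324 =0.17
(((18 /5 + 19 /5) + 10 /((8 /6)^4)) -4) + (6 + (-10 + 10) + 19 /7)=68447 /4480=15.28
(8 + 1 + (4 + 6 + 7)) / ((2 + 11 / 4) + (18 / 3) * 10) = 104 / 259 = 0.40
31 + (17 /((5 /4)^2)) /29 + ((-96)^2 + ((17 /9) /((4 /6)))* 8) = 20162341 /2175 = 9270.04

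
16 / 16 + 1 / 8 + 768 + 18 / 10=30837 / 40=770.92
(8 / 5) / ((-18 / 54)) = -24 / 5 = -4.80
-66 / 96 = -11 / 16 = -0.69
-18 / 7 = -2.57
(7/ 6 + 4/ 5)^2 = 3481/ 900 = 3.87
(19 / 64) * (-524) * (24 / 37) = -7467 / 74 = -100.91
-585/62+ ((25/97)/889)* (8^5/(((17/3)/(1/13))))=-10996262205/1181564566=-9.31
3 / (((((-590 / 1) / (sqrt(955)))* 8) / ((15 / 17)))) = -9* sqrt(955) / 16048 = -0.02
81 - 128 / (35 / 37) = -1901 / 35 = -54.31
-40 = -40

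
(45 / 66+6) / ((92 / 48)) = 882 / 253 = 3.49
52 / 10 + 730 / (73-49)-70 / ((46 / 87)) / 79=3700229 / 109020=33.94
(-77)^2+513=6442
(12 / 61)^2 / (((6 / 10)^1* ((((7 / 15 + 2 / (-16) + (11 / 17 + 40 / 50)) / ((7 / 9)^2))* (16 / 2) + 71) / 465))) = 232407000 / 733479799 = 0.32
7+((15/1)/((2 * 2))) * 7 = 33.25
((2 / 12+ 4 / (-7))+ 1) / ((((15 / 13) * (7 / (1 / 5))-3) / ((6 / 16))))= 325 / 54432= 0.01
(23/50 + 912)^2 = 2081458129/2500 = 832583.25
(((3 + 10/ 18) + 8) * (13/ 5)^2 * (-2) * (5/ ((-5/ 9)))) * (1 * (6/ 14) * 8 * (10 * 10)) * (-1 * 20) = -67491840/ 7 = -9641691.43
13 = 13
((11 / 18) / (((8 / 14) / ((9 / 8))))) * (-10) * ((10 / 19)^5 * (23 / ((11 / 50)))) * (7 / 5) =-176093750 / 2476099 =-71.12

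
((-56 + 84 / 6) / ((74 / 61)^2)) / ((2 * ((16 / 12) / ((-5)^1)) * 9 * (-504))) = -18605 / 1577088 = -0.01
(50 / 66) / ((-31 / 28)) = -700 / 1023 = -0.68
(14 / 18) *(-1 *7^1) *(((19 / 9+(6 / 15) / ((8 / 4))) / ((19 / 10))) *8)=-81536 / 1539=-52.98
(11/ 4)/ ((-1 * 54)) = -0.05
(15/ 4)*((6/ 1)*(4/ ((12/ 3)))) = 45/ 2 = 22.50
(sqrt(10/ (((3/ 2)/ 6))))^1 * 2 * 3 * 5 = 189.74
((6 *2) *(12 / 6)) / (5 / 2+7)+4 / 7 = 412 / 133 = 3.10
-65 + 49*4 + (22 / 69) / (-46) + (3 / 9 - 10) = 192545 / 1587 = 121.33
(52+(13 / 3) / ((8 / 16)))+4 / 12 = 61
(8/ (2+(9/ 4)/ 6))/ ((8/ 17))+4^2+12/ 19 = 452/ 19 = 23.79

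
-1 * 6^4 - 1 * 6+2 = -1300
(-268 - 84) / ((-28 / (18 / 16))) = 99 / 7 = 14.14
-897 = -897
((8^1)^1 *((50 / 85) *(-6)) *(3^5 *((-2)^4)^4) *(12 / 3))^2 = 934920894363048345600 / 289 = 3235020395719890469.20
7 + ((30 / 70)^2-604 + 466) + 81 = -2441 / 49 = -49.82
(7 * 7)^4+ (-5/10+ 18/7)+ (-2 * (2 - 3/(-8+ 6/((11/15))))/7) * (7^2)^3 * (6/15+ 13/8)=1890502361/280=6751794.15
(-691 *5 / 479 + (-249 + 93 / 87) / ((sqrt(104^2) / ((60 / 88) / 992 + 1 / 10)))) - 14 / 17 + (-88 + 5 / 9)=-230871138495331 / 2411918555904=-95.72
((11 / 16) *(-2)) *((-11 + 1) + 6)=11 / 2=5.50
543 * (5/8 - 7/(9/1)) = -1991/24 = -82.96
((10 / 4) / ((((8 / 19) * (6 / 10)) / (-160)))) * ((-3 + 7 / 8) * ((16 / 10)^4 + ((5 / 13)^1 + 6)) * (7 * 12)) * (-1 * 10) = -475366206 / 13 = -36566631.23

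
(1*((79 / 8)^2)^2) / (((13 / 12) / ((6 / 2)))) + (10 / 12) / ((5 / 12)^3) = 8767602081 / 332800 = 26344.96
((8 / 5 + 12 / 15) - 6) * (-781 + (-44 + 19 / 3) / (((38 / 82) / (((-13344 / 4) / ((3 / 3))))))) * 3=-277401078 / 95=-2920011.35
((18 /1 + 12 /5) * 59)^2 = 36216324 /25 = 1448652.96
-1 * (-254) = 254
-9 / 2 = -4.50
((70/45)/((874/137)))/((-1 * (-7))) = 137/3933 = 0.03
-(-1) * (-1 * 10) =-10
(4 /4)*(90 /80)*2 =9 /4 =2.25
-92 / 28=-23 / 7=-3.29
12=12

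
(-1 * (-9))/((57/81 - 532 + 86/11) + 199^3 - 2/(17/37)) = 45441/39786479332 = 0.00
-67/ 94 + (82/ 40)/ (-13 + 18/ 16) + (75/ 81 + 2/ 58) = 2622461/ 34960950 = 0.08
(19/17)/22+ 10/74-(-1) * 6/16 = 31049/55352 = 0.56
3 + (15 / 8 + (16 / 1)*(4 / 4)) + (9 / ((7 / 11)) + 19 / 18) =18181 / 504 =36.07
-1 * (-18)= 18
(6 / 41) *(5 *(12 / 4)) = 90 / 41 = 2.20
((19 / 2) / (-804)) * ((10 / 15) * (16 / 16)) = -19 / 2412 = -0.01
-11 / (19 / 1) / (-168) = 11 / 3192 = 0.00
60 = 60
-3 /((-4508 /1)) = 3 /4508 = 0.00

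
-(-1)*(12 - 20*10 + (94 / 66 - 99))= -9424 / 33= -285.58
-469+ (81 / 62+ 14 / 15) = -434087 / 930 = -466.76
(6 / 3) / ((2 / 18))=18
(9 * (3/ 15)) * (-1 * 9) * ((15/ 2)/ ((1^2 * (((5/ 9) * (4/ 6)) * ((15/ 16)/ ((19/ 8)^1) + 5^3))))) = -124659/ 47650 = -2.62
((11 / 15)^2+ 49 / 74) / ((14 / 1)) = 19979 / 233100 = 0.09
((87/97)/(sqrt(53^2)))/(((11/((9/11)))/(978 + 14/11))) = 8434476/6842671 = 1.23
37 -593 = -556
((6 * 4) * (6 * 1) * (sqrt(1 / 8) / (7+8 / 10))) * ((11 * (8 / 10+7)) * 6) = 2376 * sqrt(2) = 3360.17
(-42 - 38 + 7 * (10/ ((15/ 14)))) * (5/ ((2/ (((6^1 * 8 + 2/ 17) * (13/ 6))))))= -584870/ 153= -3822.68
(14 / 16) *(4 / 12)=0.29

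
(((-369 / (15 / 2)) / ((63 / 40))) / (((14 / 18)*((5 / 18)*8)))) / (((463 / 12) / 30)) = -318816 / 22687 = -14.05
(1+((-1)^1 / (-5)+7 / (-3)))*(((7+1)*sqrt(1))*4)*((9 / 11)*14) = -22848 / 55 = -415.42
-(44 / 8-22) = 33 / 2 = 16.50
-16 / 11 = -1.45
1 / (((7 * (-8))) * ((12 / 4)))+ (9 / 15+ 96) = 81139 / 840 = 96.59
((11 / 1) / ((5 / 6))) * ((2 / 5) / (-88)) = -0.06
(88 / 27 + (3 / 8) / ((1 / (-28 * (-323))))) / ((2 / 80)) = 3666340 / 27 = 135790.37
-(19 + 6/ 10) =-98/ 5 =-19.60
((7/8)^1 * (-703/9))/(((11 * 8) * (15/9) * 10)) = -4921/105600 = -0.05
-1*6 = -6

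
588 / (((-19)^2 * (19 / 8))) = 0.69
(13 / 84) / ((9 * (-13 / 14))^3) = -98 / 369603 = -0.00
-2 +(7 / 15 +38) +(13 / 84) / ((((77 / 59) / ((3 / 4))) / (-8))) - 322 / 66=499271 / 16170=30.88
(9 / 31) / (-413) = -9 / 12803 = -0.00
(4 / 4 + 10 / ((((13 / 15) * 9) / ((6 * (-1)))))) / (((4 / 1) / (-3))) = 261 / 52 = 5.02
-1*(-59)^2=-3481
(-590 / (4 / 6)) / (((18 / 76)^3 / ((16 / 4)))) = -64748960 / 243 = -266456.63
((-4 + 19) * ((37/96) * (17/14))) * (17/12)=53465/5376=9.95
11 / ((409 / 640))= 7040 / 409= 17.21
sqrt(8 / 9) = 0.94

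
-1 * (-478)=478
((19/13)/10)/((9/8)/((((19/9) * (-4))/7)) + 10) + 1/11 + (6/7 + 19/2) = 10.46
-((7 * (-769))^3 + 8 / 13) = 2027759719523 / 13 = 155981516886.38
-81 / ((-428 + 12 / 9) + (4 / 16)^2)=3888 / 20477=0.19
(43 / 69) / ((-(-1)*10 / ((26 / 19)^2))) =14534 / 124545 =0.12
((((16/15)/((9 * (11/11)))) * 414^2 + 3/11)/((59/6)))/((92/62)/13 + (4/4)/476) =428644653528/24120085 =17771.27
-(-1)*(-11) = -11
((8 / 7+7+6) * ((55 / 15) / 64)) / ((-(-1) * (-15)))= -121 / 2240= -0.05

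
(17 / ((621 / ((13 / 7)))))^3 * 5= 53969305 / 82142689923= 0.00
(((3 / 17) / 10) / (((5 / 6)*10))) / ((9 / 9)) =0.00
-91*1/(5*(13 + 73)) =-91/430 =-0.21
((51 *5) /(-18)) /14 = -1.01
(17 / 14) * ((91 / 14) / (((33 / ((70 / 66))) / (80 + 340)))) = 38675 / 363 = 106.54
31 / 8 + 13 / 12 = 119 / 24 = 4.96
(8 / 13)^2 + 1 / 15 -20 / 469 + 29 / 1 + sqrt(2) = 30.82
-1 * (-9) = 9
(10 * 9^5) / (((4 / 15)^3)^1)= 996451875 / 32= 31139121.09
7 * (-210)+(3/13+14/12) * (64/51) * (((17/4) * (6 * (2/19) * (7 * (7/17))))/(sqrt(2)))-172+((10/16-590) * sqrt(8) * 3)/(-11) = -1642+181944629 * sqrt(2)/554268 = -1177.77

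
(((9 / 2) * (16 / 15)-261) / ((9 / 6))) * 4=-683.20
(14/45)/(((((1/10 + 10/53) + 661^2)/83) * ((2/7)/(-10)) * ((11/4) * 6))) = -8622040/68775780051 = -0.00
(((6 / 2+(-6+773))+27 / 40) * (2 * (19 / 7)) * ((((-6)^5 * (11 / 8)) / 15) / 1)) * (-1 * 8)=4174962264 / 175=23856927.22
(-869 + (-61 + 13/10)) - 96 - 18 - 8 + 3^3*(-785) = -22245.70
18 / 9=2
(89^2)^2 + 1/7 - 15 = 439195583/7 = 62742226.14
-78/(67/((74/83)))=-5772/5561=-1.04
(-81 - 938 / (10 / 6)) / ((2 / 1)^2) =-3219 / 20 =-160.95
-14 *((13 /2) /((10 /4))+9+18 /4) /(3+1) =-1127 /20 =-56.35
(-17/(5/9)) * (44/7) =-6732/35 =-192.34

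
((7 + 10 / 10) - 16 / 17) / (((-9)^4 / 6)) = 80 / 12393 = 0.01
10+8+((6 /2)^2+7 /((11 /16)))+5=464 /11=42.18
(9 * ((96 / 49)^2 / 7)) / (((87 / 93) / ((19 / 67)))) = 48854016 / 32656001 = 1.50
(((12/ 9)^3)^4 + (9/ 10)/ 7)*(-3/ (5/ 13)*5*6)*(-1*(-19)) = -291259457983/ 2066715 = -140928.70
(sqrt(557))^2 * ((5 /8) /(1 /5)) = 13925 /8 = 1740.62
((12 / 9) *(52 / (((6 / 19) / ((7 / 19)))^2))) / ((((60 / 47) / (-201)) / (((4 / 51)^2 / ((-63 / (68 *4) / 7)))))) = 513513728 / 185895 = 2762.39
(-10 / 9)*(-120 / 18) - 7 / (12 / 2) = 337 / 54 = 6.24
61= 61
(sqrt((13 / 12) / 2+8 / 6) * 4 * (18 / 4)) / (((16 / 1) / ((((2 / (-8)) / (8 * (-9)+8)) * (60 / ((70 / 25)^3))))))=16875 * sqrt(30) / 5619712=0.02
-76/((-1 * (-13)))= -76/13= -5.85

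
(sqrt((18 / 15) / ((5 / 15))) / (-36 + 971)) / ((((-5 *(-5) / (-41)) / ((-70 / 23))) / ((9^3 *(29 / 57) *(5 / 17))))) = 12134934 *sqrt(10) / 34730575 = 1.10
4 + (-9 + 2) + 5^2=22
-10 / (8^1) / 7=-5 / 28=-0.18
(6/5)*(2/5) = 12/25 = 0.48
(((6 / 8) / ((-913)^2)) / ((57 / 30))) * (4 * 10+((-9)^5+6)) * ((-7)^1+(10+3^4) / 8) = -30976575 / 253404976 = -0.12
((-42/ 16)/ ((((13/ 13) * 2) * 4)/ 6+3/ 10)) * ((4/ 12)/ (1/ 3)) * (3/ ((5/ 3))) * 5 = -405/ 28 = -14.46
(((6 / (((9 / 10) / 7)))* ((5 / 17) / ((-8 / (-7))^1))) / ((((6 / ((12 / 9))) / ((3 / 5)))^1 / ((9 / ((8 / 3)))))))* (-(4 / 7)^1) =-105 / 34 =-3.09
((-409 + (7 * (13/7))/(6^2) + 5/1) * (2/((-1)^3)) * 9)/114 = 14531/228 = 63.73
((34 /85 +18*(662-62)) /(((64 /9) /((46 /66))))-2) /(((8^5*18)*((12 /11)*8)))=1859549 /9059696640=0.00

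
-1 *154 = -154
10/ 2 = 5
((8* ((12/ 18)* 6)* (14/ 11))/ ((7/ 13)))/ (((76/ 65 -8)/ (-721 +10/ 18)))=87663680/ 10989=7977.40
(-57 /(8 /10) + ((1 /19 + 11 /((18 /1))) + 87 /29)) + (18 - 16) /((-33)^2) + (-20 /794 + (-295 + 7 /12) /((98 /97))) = -385352243257 /1073338728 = -359.02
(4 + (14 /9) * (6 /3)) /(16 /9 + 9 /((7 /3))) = 448 /355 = 1.26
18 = 18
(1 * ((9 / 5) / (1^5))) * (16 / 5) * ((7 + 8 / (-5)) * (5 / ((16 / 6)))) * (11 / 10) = 8019 / 125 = 64.15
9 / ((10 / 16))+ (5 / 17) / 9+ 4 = 14101 / 765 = 18.43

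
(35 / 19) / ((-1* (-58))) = 35 / 1102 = 0.03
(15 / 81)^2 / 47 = 25 / 34263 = 0.00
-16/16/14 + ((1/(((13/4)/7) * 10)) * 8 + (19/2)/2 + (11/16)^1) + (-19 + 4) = -57591/7280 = -7.91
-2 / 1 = -2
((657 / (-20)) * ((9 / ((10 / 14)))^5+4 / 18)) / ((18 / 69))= -14996719095023 / 375000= -39991250.92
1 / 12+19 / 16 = 61 / 48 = 1.27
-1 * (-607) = 607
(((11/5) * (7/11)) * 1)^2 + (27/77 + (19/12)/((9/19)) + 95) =20925809/207900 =100.65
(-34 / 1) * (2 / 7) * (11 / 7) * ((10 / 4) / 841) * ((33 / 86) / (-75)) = 2057 / 8859935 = 0.00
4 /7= 0.57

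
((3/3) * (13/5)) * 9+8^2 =437/5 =87.40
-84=-84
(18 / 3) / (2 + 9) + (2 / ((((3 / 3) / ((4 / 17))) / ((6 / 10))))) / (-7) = 3306 / 6545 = 0.51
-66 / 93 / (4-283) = 22 / 8649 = 0.00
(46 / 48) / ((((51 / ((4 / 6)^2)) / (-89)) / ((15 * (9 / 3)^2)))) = -100.34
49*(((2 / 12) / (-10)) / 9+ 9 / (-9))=-26509 / 540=-49.09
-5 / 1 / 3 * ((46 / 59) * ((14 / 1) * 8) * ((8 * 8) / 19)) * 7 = -11540480 / 3363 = -3431.60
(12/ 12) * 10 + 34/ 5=84/ 5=16.80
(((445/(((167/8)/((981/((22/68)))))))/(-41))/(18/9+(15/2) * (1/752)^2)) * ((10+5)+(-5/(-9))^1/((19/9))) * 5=-194729433974784000/3237018387713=-60157.04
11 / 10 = 1.10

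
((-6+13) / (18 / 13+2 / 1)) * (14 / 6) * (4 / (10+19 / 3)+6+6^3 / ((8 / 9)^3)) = 4264221 / 2816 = 1514.28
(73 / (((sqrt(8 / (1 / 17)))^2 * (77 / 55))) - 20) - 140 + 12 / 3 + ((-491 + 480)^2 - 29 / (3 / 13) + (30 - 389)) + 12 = -1448801 / 2856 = -507.28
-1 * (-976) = 976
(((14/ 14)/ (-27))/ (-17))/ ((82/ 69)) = 23/ 12546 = 0.00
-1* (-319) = 319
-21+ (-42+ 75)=12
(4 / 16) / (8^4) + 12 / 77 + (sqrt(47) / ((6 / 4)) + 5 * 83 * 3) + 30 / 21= 2 * sqrt(47) / 3 + 1572651085 / 1261568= 1251.15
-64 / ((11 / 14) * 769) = -896 / 8459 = -0.11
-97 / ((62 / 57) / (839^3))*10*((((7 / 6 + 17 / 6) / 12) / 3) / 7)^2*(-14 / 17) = 10884568521170 / 99603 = 109279524.93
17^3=4913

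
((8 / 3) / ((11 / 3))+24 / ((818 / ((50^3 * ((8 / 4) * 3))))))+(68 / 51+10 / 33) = 99010634 / 4499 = 22007.25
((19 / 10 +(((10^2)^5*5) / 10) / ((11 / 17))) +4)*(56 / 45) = 23800000018172 / 2475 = 9616161623.50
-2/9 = -0.22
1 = 1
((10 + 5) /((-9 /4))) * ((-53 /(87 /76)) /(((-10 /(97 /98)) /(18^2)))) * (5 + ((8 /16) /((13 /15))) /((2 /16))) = -1758222000 /18473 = -95177.94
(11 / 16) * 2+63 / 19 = 713 / 152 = 4.69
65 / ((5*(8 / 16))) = 26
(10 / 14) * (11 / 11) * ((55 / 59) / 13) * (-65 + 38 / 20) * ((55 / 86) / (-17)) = 1908775 / 15698956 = 0.12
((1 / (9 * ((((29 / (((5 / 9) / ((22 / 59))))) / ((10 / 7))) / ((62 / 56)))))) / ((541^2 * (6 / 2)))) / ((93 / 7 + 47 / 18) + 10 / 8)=0.00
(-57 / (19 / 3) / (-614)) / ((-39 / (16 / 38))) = -12 / 75829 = -0.00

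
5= 5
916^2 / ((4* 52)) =52441 / 13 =4033.92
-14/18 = -7/9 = -0.78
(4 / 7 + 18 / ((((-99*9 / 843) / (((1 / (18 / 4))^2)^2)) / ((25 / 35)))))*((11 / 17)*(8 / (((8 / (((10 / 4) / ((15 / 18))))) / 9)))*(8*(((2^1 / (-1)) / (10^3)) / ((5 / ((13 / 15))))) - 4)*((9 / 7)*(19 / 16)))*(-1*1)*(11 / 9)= 804971295491 / 11386068750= 70.70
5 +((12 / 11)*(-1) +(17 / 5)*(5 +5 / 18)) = 4327 / 198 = 21.85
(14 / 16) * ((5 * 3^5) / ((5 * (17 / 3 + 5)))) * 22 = 56133 / 128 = 438.54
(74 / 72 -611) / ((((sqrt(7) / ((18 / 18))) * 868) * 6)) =-3137 * sqrt(7) / 187488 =-0.04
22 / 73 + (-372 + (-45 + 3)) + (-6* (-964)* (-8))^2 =156300122632 / 73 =2141097570.30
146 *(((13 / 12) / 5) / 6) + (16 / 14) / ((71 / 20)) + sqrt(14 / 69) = sqrt(966) / 69 + 500453 / 89460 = 6.04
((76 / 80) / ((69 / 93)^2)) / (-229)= -18259 / 2422820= -0.01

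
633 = 633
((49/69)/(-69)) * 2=-98/4761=-0.02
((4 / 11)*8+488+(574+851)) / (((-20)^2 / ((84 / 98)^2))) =7587 / 2156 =3.52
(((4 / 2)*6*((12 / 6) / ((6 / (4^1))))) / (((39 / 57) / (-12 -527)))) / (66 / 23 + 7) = -3768688 / 2951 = -1277.09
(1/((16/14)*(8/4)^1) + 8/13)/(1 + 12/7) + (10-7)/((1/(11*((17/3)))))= 740557/3952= 187.39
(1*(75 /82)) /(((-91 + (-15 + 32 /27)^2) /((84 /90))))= 5103 /596878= 0.01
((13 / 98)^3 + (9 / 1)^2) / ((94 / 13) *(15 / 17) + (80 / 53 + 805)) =892984467037 / 8961441979000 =0.10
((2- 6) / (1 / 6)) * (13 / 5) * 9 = -2808 / 5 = -561.60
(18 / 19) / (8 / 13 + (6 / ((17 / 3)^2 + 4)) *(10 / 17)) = 1.33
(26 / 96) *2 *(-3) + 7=43 / 8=5.38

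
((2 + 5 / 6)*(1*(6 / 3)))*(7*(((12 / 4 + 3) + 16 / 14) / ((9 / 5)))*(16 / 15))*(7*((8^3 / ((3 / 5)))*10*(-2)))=-4874240000 / 243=-20058600.82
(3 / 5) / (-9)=-1 / 15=-0.07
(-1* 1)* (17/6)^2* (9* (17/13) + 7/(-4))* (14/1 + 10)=-150569/78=-1930.37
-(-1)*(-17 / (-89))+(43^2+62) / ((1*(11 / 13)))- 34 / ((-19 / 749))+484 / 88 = 134093171 / 37202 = 3604.46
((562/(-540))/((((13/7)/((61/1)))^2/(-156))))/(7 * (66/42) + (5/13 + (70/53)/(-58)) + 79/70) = 2204925747164/157229721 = 14023.59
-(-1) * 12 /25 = 12 /25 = 0.48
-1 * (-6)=6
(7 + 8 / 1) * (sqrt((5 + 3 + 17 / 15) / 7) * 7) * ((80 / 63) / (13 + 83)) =5 * sqrt(14385) / 378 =1.59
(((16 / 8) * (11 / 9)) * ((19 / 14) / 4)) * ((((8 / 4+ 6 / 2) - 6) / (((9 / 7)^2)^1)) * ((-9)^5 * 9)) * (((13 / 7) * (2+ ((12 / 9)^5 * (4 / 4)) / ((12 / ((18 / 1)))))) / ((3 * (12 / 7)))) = 6409403 / 8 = 801175.38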